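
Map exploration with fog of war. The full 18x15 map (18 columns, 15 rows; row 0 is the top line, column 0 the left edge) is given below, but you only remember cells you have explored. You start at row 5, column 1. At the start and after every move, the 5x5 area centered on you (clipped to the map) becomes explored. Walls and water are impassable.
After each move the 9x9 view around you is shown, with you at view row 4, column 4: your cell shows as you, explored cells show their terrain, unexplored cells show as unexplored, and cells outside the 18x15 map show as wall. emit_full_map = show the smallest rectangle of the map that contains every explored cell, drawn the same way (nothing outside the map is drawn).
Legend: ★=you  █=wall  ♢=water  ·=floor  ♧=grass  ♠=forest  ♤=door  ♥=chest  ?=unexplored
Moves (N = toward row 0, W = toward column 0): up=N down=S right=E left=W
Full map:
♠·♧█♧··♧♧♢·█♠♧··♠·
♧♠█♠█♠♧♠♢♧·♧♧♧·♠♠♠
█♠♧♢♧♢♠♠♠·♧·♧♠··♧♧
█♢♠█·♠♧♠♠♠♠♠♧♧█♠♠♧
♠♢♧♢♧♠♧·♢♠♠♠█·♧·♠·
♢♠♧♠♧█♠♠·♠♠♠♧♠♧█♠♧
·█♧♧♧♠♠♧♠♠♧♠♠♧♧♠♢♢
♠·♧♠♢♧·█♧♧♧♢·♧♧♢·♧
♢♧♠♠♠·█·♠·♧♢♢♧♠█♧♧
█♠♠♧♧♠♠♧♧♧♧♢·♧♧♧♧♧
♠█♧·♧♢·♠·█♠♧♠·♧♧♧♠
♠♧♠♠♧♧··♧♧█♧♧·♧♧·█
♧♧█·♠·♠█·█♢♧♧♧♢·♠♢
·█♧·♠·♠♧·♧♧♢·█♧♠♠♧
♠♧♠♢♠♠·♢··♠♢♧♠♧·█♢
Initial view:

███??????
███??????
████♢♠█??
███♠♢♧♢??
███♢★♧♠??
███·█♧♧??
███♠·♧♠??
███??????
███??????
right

██???????
██???????
███♢♠█·??
██♠♢♧♢♧??
██♢♠★♠♧??
██·█♧♧♧??
██♠·♧♠♢??
██???????
██???????

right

█????????
█????????
██♢♠█·♠??
█♠♢♧♢♧♠??
█♢♠♧★♧█??
█·█♧♧♧♠??
█♠·♧♠♢♧??
█????????
█????????

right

?????????
?????????
█♢♠█·♠♧??
♠♢♧♢♧♠♧??
♢♠♧♠★█♠??
·█♧♧♧♠♠??
♠·♧♠♢♧·??
?????????
?????????

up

?????????
?????????
??♧♢♧♢♠??
█♢♠█·♠♧??
♠♢♧♢★♠♧??
♢♠♧♠♧█♠??
·█♧♧♧♠♠??
♠·♧♠♢♧·??
?????????

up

█████████
?????????
??█♠█♠♧??
??♧♢♧♢♠??
█♢♠█★♠♧??
♠♢♧♢♧♠♧??
♢♠♧♠♧█♠??
·█♧♧♧♠♠??
♠·♧♠♢♧·??

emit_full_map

??█♠█♠♧
??♧♢♧♢♠
█♢♠█★♠♧
♠♢♧♢♧♠♧
♢♠♧♠♧█♠
·█♧♧♧♠♠
♠·♧♠♢♧·

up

█████████
█████████
??♧█♧··??
??█♠█♠♧??
??♧♢★♢♠??
█♢♠█·♠♧??
♠♢♧♢♧♠♧??
♢♠♧♠♧█♠??
·█♧♧♧♠♠??

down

█████████
??♧█♧··??
??█♠█♠♧??
??♧♢♧♢♠??
█♢♠█★♠♧??
♠♢♧♢♧♠♧??
♢♠♧♠♧█♠??
·█♧♧♧♠♠??
♠·♧♠♢♧·??

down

??♧█♧··??
??█♠█♠♧??
??♧♢♧♢♠??
█♢♠█·♠♧??
♠♢♧♢★♠♧??
♢♠♧♠♧█♠??
·█♧♧♧♠♠??
♠·♧♠♢♧·??
?????????

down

??█♠█♠♧??
??♧♢♧♢♠??
█♢♠█·♠♧??
♠♢♧♢♧♠♧??
♢♠♧♠★█♠??
·█♧♧♧♠♠??
♠·♧♠♢♧·??
?????????
?????????

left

█??█♠█♠♧?
█??♧♢♧♢♠?
██♢♠█·♠♧?
█♠♢♧♢♧♠♧?
█♢♠♧★♧█♠?
█·█♧♧♧♠♠?
█♠·♧♠♢♧·?
█????????
█????????

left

██??█♠█♠♧
██??♧♢♧♢♠
███♢♠█·♠♧
██♠♢♧♢♧♠♧
██♢♠★♠♧█♠
██·█♧♧♧♠♠
██♠·♧♠♢♧·
██???????
██???????

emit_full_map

??♧█♧··
??█♠█♠♧
??♧♢♧♢♠
█♢♠█·♠♧
♠♢♧♢♧♠♧
♢♠★♠♧█♠
·█♧♧♧♠♠
♠·♧♠♢♧·

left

███??█♠█♠
███??♧♢♧♢
████♢♠█·♠
███♠♢♧♢♧♠
███♢★♧♠♧█
███·█♧♧♧♠
███♠·♧♠♢♧
███??????
███??????

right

██??█♠█♠♧
██??♧♢♧♢♠
███♢♠█·♠♧
██♠♢♧♢♧♠♧
██♢♠★♠♧█♠
██·█♧♧♧♠♠
██♠·♧♠♢♧·
██???????
██???????

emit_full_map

??♧█♧··
??█♠█♠♧
??♧♢♧♢♠
█♢♠█·♠♧
♠♢♧♢♧♠♧
♢♠★♠♧█♠
·█♧♧♧♠♠
♠·♧♠♢♧·


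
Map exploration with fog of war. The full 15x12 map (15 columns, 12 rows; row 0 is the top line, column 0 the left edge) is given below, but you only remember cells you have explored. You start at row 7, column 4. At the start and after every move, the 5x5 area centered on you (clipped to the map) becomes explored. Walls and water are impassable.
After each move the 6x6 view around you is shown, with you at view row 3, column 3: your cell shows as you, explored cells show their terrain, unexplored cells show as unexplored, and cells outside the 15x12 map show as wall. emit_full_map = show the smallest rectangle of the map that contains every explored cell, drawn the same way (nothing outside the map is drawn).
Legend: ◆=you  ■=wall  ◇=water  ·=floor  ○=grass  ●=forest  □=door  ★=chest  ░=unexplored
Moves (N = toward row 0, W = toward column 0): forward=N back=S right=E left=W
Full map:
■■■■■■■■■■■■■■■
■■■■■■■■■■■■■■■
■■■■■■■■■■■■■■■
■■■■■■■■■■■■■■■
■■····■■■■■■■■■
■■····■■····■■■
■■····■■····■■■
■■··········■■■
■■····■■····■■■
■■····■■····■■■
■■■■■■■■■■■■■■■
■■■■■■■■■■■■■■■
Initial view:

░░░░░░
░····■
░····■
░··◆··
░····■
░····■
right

░░░░░░
····■■
····■■
···◆··
····■■
····■■

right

░░░░░░
···■■·
···■■·
···◆··
···■■·
···■■·

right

░░░░░░
··■■··
··■■··
···◆··
··■■··
··■■··

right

░░░░░░
·■■···
·■■···
···◆··
·■■···
·■■···

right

░░░░░░
■■····
■■····
···◆··
■■····
■■····

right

░░░░░░
■····■
■····■
···◆·■
■····■
■····■

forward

░░░░░░
░■■■■■
■····■
■··◆·■
·····■
■····■

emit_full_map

░░░░░░■■■■■
····■■····■
····■■··◆·■
··········■
····■■····■
····■■····■

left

░░░░░░
░■■■■■
■■····
■■·◆··
······
■■····

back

░■■■■■
■■····
■■····
···◆··
■■····
■■····

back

■■····
■■····
······
■■·◆··
■■····
░■■■■■

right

■····■
■····■
·····■
■··◆·■
■····■
■■■■■■

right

····■░
····■■
····■■
···◆■■
····■■
■■■■■■

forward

■■■■■░
····■■
····■■
···◆■■
····■■
····■■

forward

░░░░░░
■■■■■■
····■■
···◆■■
····■■
····■■

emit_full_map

░░░░░■■■■■■■
····■■····■■
····■■···◆■■
··········■■
····■■····■■
····■■····■■
░░░░░■■■■■■■


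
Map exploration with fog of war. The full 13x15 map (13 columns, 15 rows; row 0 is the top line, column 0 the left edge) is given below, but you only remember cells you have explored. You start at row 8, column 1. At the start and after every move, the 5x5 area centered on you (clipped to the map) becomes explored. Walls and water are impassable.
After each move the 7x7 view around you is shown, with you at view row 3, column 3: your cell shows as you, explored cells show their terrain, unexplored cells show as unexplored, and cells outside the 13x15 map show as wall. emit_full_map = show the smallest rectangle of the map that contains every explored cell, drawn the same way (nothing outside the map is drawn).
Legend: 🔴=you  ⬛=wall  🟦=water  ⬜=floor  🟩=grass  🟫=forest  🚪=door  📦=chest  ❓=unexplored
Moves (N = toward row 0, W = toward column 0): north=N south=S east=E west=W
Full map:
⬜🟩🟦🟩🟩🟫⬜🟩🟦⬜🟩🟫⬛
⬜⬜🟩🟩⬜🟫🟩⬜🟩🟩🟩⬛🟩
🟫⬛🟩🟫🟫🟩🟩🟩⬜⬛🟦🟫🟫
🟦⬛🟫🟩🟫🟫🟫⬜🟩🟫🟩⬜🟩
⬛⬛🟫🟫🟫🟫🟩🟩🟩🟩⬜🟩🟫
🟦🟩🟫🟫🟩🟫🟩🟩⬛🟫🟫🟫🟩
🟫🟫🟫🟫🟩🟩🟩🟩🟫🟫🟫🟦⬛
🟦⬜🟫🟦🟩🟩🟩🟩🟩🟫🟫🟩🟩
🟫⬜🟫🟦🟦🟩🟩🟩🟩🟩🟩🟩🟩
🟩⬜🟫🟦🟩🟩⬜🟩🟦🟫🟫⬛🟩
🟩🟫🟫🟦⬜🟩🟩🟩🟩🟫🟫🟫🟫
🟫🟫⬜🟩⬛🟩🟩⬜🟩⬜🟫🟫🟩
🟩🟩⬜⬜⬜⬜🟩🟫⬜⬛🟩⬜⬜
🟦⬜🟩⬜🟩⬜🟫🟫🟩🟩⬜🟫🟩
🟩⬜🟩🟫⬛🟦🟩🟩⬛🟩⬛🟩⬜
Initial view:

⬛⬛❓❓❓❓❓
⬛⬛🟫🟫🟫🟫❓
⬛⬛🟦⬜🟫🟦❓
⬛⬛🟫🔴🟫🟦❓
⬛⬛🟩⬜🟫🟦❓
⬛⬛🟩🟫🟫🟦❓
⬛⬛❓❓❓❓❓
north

⬛⬛❓❓❓❓❓
⬛⬛🟦🟩🟫🟫❓
⬛⬛🟫🟫🟫🟫❓
⬛⬛🟦🔴🟫🟦❓
⬛⬛🟫⬜🟫🟦❓
⬛⬛🟩⬜🟫🟦❓
⬛⬛🟩🟫🟫🟦❓

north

⬛⬛❓❓❓❓❓
⬛⬛⬛⬛🟫🟫❓
⬛⬛🟦🟩🟫🟫❓
⬛⬛🟫🔴🟫🟫❓
⬛⬛🟦⬜🟫🟦❓
⬛⬛🟫⬜🟫🟦❓
⬛⬛🟩⬜🟫🟦❓

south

⬛⬛⬛⬛🟫🟫❓
⬛⬛🟦🟩🟫🟫❓
⬛⬛🟫🟫🟫🟫❓
⬛⬛🟦🔴🟫🟦❓
⬛⬛🟫⬜🟫🟦❓
⬛⬛🟩⬜🟫🟦❓
⬛⬛🟩🟫🟫🟦❓

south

⬛⬛🟦🟩🟫🟫❓
⬛⬛🟫🟫🟫🟫❓
⬛⬛🟦⬜🟫🟦❓
⬛⬛🟫🔴🟫🟦❓
⬛⬛🟩⬜🟫🟦❓
⬛⬛🟩🟫🟫🟦❓
⬛⬛❓❓❓❓❓

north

⬛⬛⬛⬛🟫🟫❓
⬛⬛🟦🟩🟫🟫❓
⬛⬛🟫🟫🟫🟫❓
⬛⬛🟦🔴🟫🟦❓
⬛⬛🟫⬜🟫🟦❓
⬛⬛🟩⬜🟫🟦❓
⬛⬛🟩🟫🟫🟦❓

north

⬛⬛❓❓❓❓❓
⬛⬛⬛⬛🟫🟫❓
⬛⬛🟦🟩🟫🟫❓
⬛⬛🟫🔴🟫🟫❓
⬛⬛🟦⬜🟫🟦❓
⬛⬛🟫⬜🟫🟦❓
⬛⬛🟩⬜🟫🟦❓

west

⬛⬛⬛❓❓❓❓
⬛⬛⬛⬛⬛🟫🟫
⬛⬛⬛🟦🟩🟫🟫
⬛⬛⬛🔴🟫🟫🟫
⬛⬛⬛🟦⬜🟫🟦
⬛⬛⬛🟫⬜🟫🟦
⬛⬛⬛🟩⬜🟫🟦

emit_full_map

⬛⬛🟫🟫
🟦🟩🟫🟫
🔴🟫🟫🟫
🟦⬜🟫🟦
🟫⬜🟫🟦
🟩⬜🟫🟦
🟩🟫🟫🟦


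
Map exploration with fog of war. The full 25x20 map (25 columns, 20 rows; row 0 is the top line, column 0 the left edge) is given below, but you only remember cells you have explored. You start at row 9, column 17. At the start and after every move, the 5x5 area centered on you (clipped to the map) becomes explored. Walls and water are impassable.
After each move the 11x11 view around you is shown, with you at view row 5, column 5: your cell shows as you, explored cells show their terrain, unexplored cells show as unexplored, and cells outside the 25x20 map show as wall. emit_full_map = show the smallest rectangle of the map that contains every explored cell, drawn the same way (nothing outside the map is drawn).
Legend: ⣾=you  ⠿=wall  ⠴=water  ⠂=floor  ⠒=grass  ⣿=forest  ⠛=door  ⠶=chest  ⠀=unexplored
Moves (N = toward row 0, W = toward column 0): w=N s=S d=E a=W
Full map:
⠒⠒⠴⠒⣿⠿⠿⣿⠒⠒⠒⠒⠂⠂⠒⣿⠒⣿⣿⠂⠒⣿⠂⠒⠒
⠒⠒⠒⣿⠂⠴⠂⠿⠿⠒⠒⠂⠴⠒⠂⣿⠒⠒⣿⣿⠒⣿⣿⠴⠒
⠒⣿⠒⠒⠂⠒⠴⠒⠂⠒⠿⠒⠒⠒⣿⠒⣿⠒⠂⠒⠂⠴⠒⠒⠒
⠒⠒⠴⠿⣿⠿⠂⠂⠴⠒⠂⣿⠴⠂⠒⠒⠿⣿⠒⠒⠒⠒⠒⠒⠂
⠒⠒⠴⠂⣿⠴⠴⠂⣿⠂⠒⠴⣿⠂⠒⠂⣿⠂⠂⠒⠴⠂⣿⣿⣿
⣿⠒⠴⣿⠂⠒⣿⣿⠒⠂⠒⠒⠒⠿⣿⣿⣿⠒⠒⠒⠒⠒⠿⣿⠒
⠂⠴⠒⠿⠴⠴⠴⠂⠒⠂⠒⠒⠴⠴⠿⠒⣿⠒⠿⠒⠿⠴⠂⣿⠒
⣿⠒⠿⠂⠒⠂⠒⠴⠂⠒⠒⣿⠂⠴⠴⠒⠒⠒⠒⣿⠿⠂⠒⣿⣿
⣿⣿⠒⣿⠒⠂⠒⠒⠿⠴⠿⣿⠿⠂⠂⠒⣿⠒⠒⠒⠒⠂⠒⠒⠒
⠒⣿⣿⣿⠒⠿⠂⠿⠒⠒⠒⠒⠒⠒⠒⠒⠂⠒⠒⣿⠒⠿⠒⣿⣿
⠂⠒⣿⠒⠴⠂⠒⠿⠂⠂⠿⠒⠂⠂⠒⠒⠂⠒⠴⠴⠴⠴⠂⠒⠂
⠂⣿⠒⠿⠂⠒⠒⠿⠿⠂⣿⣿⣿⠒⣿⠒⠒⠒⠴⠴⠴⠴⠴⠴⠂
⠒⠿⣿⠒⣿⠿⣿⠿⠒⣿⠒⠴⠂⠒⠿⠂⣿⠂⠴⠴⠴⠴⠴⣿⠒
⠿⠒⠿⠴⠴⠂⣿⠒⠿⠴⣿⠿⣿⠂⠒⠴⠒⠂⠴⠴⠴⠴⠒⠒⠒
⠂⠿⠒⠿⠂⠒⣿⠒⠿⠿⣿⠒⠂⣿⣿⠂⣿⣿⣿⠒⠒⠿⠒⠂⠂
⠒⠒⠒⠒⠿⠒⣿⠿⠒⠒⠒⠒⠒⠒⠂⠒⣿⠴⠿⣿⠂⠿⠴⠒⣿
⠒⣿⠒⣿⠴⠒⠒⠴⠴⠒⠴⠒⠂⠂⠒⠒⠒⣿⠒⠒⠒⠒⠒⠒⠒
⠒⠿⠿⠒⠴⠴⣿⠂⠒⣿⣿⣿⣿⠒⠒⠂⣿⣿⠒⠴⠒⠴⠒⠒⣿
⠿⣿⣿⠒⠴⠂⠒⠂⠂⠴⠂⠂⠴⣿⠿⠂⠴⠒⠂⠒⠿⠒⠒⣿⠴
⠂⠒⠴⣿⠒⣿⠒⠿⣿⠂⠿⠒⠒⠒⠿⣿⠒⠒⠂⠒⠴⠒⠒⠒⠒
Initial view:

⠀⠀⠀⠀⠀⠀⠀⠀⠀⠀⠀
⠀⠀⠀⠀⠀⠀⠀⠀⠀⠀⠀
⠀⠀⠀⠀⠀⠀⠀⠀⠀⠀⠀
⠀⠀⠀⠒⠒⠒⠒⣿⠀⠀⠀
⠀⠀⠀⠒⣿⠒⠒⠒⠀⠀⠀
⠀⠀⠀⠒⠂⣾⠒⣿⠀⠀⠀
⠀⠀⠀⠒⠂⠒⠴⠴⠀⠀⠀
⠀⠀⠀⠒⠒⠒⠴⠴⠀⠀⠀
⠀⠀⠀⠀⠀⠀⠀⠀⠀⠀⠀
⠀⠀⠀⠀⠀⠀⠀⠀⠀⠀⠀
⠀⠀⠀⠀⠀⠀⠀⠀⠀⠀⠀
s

⠀⠀⠀⠀⠀⠀⠀⠀⠀⠀⠀
⠀⠀⠀⠀⠀⠀⠀⠀⠀⠀⠀
⠀⠀⠀⠒⠒⠒⠒⣿⠀⠀⠀
⠀⠀⠀⠒⣿⠒⠒⠒⠀⠀⠀
⠀⠀⠀⠒⠂⠒⠒⣿⠀⠀⠀
⠀⠀⠀⠒⠂⣾⠴⠴⠀⠀⠀
⠀⠀⠀⠒⠒⠒⠴⠴⠀⠀⠀
⠀⠀⠀⠂⣿⠂⠴⠴⠀⠀⠀
⠀⠀⠀⠀⠀⠀⠀⠀⠀⠀⠀
⠀⠀⠀⠀⠀⠀⠀⠀⠀⠀⠀
⠀⠀⠀⠀⠀⠀⠀⠀⠀⠀⠀

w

⠀⠀⠀⠀⠀⠀⠀⠀⠀⠀⠀
⠀⠀⠀⠀⠀⠀⠀⠀⠀⠀⠀
⠀⠀⠀⠀⠀⠀⠀⠀⠀⠀⠀
⠀⠀⠀⠒⠒⠒⠒⣿⠀⠀⠀
⠀⠀⠀⠒⣿⠒⠒⠒⠀⠀⠀
⠀⠀⠀⠒⠂⣾⠒⣿⠀⠀⠀
⠀⠀⠀⠒⠂⠒⠴⠴⠀⠀⠀
⠀⠀⠀⠒⠒⠒⠴⠴⠀⠀⠀
⠀⠀⠀⠂⣿⠂⠴⠴⠀⠀⠀
⠀⠀⠀⠀⠀⠀⠀⠀⠀⠀⠀
⠀⠀⠀⠀⠀⠀⠀⠀⠀⠀⠀

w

⠀⠀⠀⠀⠀⠀⠀⠀⠀⠀⠀
⠀⠀⠀⠀⠀⠀⠀⠀⠀⠀⠀
⠀⠀⠀⠀⠀⠀⠀⠀⠀⠀⠀
⠀⠀⠀⠒⣿⠒⠿⠒⠀⠀⠀
⠀⠀⠀⠒⠒⠒⠒⣿⠀⠀⠀
⠀⠀⠀⠒⣿⣾⠒⠒⠀⠀⠀
⠀⠀⠀⠒⠂⠒⠒⣿⠀⠀⠀
⠀⠀⠀⠒⠂⠒⠴⠴⠀⠀⠀
⠀⠀⠀⠒⠒⠒⠴⠴⠀⠀⠀
⠀⠀⠀⠂⣿⠂⠴⠴⠀⠀⠀
⠀⠀⠀⠀⠀⠀⠀⠀⠀⠀⠀

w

⠀⠀⠀⠀⠀⠀⠀⠀⠀⠀⠀
⠀⠀⠀⠀⠀⠀⠀⠀⠀⠀⠀
⠀⠀⠀⠀⠀⠀⠀⠀⠀⠀⠀
⠀⠀⠀⣿⣿⠒⠒⠒⠀⠀⠀
⠀⠀⠀⠒⣿⠒⠿⠒⠀⠀⠀
⠀⠀⠀⠒⠒⣾⠒⣿⠀⠀⠀
⠀⠀⠀⠒⣿⠒⠒⠒⠀⠀⠀
⠀⠀⠀⠒⠂⠒⠒⣿⠀⠀⠀
⠀⠀⠀⠒⠂⠒⠴⠴⠀⠀⠀
⠀⠀⠀⠒⠒⠒⠴⠴⠀⠀⠀
⠀⠀⠀⠂⣿⠂⠴⠴⠀⠀⠀

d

⠀⠀⠀⠀⠀⠀⠀⠀⠀⠀⠀
⠀⠀⠀⠀⠀⠀⠀⠀⠀⠀⠀
⠀⠀⠀⠀⠀⠀⠀⠀⠀⠀⠀
⠀⠀⣿⣿⠒⠒⠒⠒⠀⠀⠀
⠀⠀⠒⣿⠒⠿⠒⠿⠀⠀⠀
⠀⠀⠒⠒⠒⣾⣿⠿⠀⠀⠀
⠀⠀⠒⣿⠒⠒⠒⠒⠀⠀⠀
⠀⠀⠒⠂⠒⠒⣿⠒⠀⠀⠀
⠀⠀⠒⠂⠒⠴⠴⠀⠀⠀⠀
⠀⠀⠒⠒⠒⠴⠴⠀⠀⠀⠀
⠀⠀⠂⣿⠂⠴⠴⠀⠀⠀⠀

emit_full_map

⣿⣿⠒⠒⠒⠒
⠒⣿⠒⠿⠒⠿
⠒⠒⠒⣾⣿⠿
⠒⣿⠒⠒⠒⠒
⠒⠂⠒⠒⣿⠒
⠒⠂⠒⠴⠴⠀
⠒⠒⠒⠴⠴⠀
⠂⣿⠂⠴⠴⠀

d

⠀⠀⠀⠀⠀⠀⠀⠀⠀⠀⠀
⠀⠀⠀⠀⠀⠀⠀⠀⠀⠀⠀
⠀⠀⠀⠀⠀⠀⠀⠀⠀⠀⠀
⠀⣿⣿⠒⠒⠒⠒⠒⠀⠀⠀
⠀⠒⣿⠒⠿⠒⠿⠴⠀⠀⠀
⠀⠒⠒⠒⠒⣾⠿⠂⠀⠀⠀
⠀⠒⣿⠒⠒⠒⠒⠂⠀⠀⠀
⠀⠒⠂⠒⠒⣿⠒⠿⠀⠀⠀
⠀⠒⠂⠒⠴⠴⠀⠀⠀⠀⠀
⠀⠒⠒⠒⠴⠴⠀⠀⠀⠀⠀
⠀⠂⣿⠂⠴⠴⠀⠀⠀⠀⠀

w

⠀⠀⠀⠀⠀⠀⠀⠀⠀⠀⠀
⠀⠀⠀⠀⠀⠀⠀⠀⠀⠀⠀
⠀⠀⠀⠀⠀⠀⠀⠀⠀⠀⠀
⠀⠀⠀⠂⠂⠒⠴⠂⠀⠀⠀
⠀⣿⣿⠒⠒⠒⠒⠒⠀⠀⠀
⠀⠒⣿⠒⠿⣾⠿⠴⠀⠀⠀
⠀⠒⠒⠒⠒⣿⠿⠂⠀⠀⠀
⠀⠒⣿⠒⠒⠒⠒⠂⠀⠀⠀
⠀⠒⠂⠒⠒⣿⠒⠿⠀⠀⠀
⠀⠒⠂⠒⠴⠴⠀⠀⠀⠀⠀
⠀⠒⠒⠒⠴⠴⠀⠀⠀⠀⠀

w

⠀⠀⠀⠀⠀⠀⠀⠀⠀⠀⠀
⠀⠀⠀⠀⠀⠀⠀⠀⠀⠀⠀
⠀⠀⠀⠀⠀⠀⠀⠀⠀⠀⠀
⠀⠀⠀⣿⠒⠒⠒⠒⠀⠀⠀
⠀⠀⠀⠂⠂⠒⠴⠂⠀⠀⠀
⠀⣿⣿⠒⠒⣾⠒⠒⠀⠀⠀
⠀⠒⣿⠒⠿⠒⠿⠴⠀⠀⠀
⠀⠒⠒⠒⠒⣿⠿⠂⠀⠀⠀
⠀⠒⣿⠒⠒⠒⠒⠂⠀⠀⠀
⠀⠒⠂⠒⠒⣿⠒⠿⠀⠀⠀
⠀⠒⠂⠒⠴⠴⠀⠀⠀⠀⠀

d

⠀⠀⠀⠀⠀⠀⠀⠀⠀⠀⠿
⠀⠀⠀⠀⠀⠀⠀⠀⠀⠀⠿
⠀⠀⠀⠀⠀⠀⠀⠀⠀⠀⠿
⠀⠀⣿⠒⠒⠒⠒⠒⠀⠀⠿
⠀⠀⠂⠂⠒⠴⠂⣿⠀⠀⠿
⣿⣿⠒⠒⠒⣾⠒⠿⠀⠀⠿
⠒⣿⠒⠿⠒⠿⠴⠂⠀⠀⠿
⠒⠒⠒⠒⣿⠿⠂⠒⠀⠀⠿
⠒⣿⠒⠒⠒⠒⠂⠀⠀⠀⠿
⠒⠂⠒⠒⣿⠒⠿⠀⠀⠀⠿
⠒⠂⠒⠴⠴⠀⠀⠀⠀⠀⠿

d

⠀⠀⠀⠀⠀⠀⠀⠀⠀⠿⠿
⠀⠀⠀⠀⠀⠀⠀⠀⠀⠿⠿
⠀⠀⠀⠀⠀⠀⠀⠀⠀⠿⠿
⠀⣿⠒⠒⠒⠒⠒⠒⠀⠿⠿
⠀⠂⠂⠒⠴⠂⣿⣿⠀⠿⠿
⣿⠒⠒⠒⠒⣾⠿⣿⠀⠿⠿
⣿⠒⠿⠒⠿⠴⠂⣿⠀⠿⠿
⠒⠒⠒⣿⠿⠂⠒⣿⠀⠿⠿
⣿⠒⠒⠒⠒⠂⠀⠀⠀⠿⠿
⠂⠒⠒⣿⠒⠿⠀⠀⠀⠿⠿
⠂⠒⠴⠴⠀⠀⠀⠀⠀⠿⠿

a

⠀⠀⠀⠀⠀⠀⠀⠀⠀⠀⠿
⠀⠀⠀⠀⠀⠀⠀⠀⠀⠀⠿
⠀⠀⠀⠀⠀⠀⠀⠀⠀⠀⠿
⠀⠀⣿⠒⠒⠒⠒⠒⠒⠀⠿
⠀⠀⠂⠂⠒⠴⠂⣿⣿⠀⠿
⣿⣿⠒⠒⠒⣾⠒⠿⣿⠀⠿
⠒⣿⠒⠿⠒⠿⠴⠂⣿⠀⠿
⠒⠒⠒⠒⣿⠿⠂⠒⣿⠀⠿
⠒⣿⠒⠒⠒⠒⠂⠀⠀⠀⠿
⠒⠂⠒⠒⣿⠒⠿⠀⠀⠀⠿
⠒⠂⠒⠴⠴⠀⠀⠀⠀⠀⠿

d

⠀⠀⠀⠀⠀⠀⠀⠀⠀⠿⠿
⠀⠀⠀⠀⠀⠀⠀⠀⠀⠿⠿
⠀⠀⠀⠀⠀⠀⠀⠀⠀⠿⠿
⠀⣿⠒⠒⠒⠒⠒⠒⠀⠿⠿
⠀⠂⠂⠒⠴⠂⣿⣿⠀⠿⠿
⣿⠒⠒⠒⠒⣾⠿⣿⠀⠿⠿
⣿⠒⠿⠒⠿⠴⠂⣿⠀⠿⠿
⠒⠒⠒⣿⠿⠂⠒⣿⠀⠿⠿
⣿⠒⠒⠒⠒⠂⠀⠀⠀⠿⠿
⠂⠒⠒⣿⠒⠿⠀⠀⠀⠿⠿
⠂⠒⠴⠴⠀⠀⠀⠀⠀⠿⠿

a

⠀⠀⠀⠀⠀⠀⠀⠀⠀⠀⠿
⠀⠀⠀⠀⠀⠀⠀⠀⠀⠀⠿
⠀⠀⠀⠀⠀⠀⠀⠀⠀⠀⠿
⠀⠀⣿⠒⠒⠒⠒⠒⠒⠀⠿
⠀⠀⠂⠂⠒⠴⠂⣿⣿⠀⠿
⣿⣿⠒⠒⠒⣾⠒⠿⣿⠀⠿
⠒⣿⠒⠿⠒⠿⠴⠂⣿⠀⠿
⠒⠒⠒⠒⣿⠿⠂⠒⣿⠀⠿
⠒⣿⠒⠒⠒⠒⠂⠀⠀⠀⠿
⠒⠂⠒⠒⣿⠒⠿⠀⠀⠀⠿
⠒⠂⠒⠴⠴⠀⠀⠀⠀⠀⠿

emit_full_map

⠀⠀⣿⠒⠒⠒⠒⠒⠒
⠀⠀⠂⠂⠒⠴⠂⣿⣿
⣿⣿⠒⠒⠒⣾⠒⠿⣿
⠒⣿⠒⠿⠒⠿⠴⠂⣿
⠒⠒⠒⠒⣿⠿⠂⠒⣿
⠒⣿⠒⠒⠒⠒⠂⠀⠀
⠒⠂⠒⠒⣿⠒⠿⠀⠀
⠒⠂⠒⠴⠴⠀⠀⠀⠀
⠒⠒⠒⠴⠴⠀⠀⠀⠀
⠂⣿⠂⠴⠴⠀⠀⠀⠀


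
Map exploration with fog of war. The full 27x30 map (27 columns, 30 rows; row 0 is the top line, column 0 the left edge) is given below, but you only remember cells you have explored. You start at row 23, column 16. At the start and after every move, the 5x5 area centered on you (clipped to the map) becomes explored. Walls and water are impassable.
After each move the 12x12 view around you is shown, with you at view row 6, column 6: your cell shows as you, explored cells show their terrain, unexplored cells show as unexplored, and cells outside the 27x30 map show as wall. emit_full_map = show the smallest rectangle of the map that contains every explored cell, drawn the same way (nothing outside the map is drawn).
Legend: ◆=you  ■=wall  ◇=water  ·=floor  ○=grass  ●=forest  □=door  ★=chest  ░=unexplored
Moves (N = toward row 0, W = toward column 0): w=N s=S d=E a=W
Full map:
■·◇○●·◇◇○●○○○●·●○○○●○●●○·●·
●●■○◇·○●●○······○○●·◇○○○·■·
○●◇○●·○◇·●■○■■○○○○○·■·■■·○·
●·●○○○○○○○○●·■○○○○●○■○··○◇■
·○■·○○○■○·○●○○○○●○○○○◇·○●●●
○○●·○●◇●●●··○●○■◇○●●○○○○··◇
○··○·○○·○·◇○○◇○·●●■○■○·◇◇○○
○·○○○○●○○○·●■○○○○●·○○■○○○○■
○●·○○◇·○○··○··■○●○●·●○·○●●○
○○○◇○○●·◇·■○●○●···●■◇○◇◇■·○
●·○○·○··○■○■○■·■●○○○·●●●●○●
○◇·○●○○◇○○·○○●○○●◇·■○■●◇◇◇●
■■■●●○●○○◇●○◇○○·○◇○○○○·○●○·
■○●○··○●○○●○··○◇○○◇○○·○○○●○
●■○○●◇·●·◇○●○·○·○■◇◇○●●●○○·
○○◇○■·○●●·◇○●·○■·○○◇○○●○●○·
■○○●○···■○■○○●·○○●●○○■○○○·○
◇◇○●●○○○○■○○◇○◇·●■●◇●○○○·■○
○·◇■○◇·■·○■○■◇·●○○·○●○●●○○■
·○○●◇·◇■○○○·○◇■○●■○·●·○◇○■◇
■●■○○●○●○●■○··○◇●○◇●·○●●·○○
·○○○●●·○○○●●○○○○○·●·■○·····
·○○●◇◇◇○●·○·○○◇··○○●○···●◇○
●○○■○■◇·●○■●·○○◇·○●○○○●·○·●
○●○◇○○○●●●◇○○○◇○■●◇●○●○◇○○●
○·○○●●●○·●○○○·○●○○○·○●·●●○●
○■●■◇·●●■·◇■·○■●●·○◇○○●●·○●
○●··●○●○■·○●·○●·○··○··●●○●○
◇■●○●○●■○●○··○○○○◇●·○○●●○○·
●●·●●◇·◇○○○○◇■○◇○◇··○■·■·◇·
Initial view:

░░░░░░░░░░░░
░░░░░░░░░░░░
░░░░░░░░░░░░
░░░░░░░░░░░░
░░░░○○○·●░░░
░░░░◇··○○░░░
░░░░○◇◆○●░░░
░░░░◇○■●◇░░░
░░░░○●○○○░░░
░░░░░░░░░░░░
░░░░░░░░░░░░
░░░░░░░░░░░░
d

░░░░░░░░░░░░
░░░░░░░░░░░░
░░░░░░░░░░░░
░░░░░░░░░░░░
░░░○○○·●·░░░
░░░◇··○○●░░░
░░░○◇·◆●○░░░
░░░◇○■●◇●░░░
░░░○●○○○·░░░
░░░░░░░░░░░░
░░░░░░░░░░░░
░░░░░░░░░░░░

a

░░░░░░░░░░░░
░░░░░░░░░░░░
░░░░░░░░░░░░
░░░░░░░░░░░░
░░░░○○○·●·░░
░░░░◇··○○●░░
░░░░○◇◆○●○░░
░░░░◇○■●◇●░░
░░░░○●○○○·░░
░░░░░░░░░░░░
░░░░░░░░░░░░
░░░░░░░░░░░░

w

░░░░░░░░░░░░
░░░░░░░░░░░░
░░░░░░░░░░░░
░░░░░░░░░░░░
░░░░○◇●○◇░░░
░░░░○○○·●·░░
░░░░◇·◆○○●░░
░░░░○◇·○●○░░
░░░░◇○■●◇●░░
░░░░○●○○○·░░
░░░░░░░░░░░░
░░░░░░░░░░░░

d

░░░░░░░░░░░░
░░░░░░░░░░░░
░░░░░░░░░░░░
░░░░░░░░░░░░
░░░○◇●○◇●░░░
░░░○○○·●·░░░
░░░◇··◆○●░░░
░░░○◇·○●○░░░
░░░◇○■●◇●░░░
░░░○●○○○·░░░
░░░░░░░░░░░░
░░░░░░░░░░░░

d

░░░░░░░░░░░░
░░░░░░░░░░░░
░░░░░░░░░░░░
░░░░░░░░░░░░
░░○◇●○◇●·░░░
░░○○○·●·■░░░
░░◇··○◆●○░░░
░░○◇·○●○○░░░
░░◇○■●◇●○░░░
░░○●○○○·░░░░
░░░░░░░░░░░░
░░░░░░░░░░░░

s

░░░░░░░░░░░░
░░░░░░░░░░░░
░░░░░░░░░░░░
░░○◇●○◇●·░░░
░░○○○·●·■░░░
░░◇··○○●○░░░
░░○◇·○◆○○░░░
░░◇○■●◇●○░░░
░░○●○○○·○░░░
░░░░░░░░░░░░
░░░░░░░░░░░░
░░░░░░░░░░░░

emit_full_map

○◇●○◇●·
○○○·●·■
◇··○○●○
○◇·○◆○○
◇○■●◇●○
○●○○○·○

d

░░░░░░░░░░░░
░░░░░░░░░░░░
░░░░░░░░░░░░
░○◇●○◇●·░░░░
░○○○·●·■○░░░
░◇··○○●○·░░░
░○◇·○●◆○○░░░
░◇○■●◇●○●░░░
░○●○○○·○●░░░
░░░░░░░░░░░░
░░░░░░░░░░░░
░░░░░░░░░░░░

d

░░░░░░░░░░░░
░░░░░░░░░░░░
░░░░░░░░░░░░
○◇●○◇●·░░░░░
○○○·●·■○·░░░
◇··○○●○··░░░
○◇·○●○◆○●░░░
◇○■●◇●○●○░░░
○●○○○·○●·░░░
░░░░░░░░░░░░
░░░░░░░░░░░░
░░░░░░░░░░░░

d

░░░░░░░░░░░░
░░░░░░░░░░░░
░░░░░░░░░░░░
◇●○◇●·░░░░░░
○○·●·■○··░░░
··○○●○···░░░
◇·○●○○◆●·░░░
○■●◇●○●○◇░░░
●○○○·○●·●░░░
░░░░░░░░░░░░
░░░░░░░░░░░░
░░░░░░░░░░░░

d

░░░░░░░░░░░■
░░░░░░░░░░░■
░░░░░░░░░░░■
●○◇●·░░░░░░■
○·●·■○···░░■
·○○●○···●░░■
·○●○○○◆·○░░■
■●◇●○●○◇○░░■
○○○·○●·●●░░■
░░░░░░░░░░░■
░░░░░░░░░░░■
░░░░░░░░░░░■

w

░░░░░░░░░░░■
░░░░░░░░░░░■
░░░░░░░░░░░■
░░░░░░░░░░░■
●○◇●·○●●·░░■
○·●·■○···░░■
·○○●○·◆·●░░■
·○●○○○●·○░░■
■●◇●○●○◇○░░■
○○○·○●·●●░░■
░░░░░░░░░░░■
░░░░░░░░░░░■

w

░░░░░░░░░░░■
░░░░░░░░░░░■
░░░░░░░░░░░■
░░░░░░░░░░░■
░░░░●·○◇○░░■
●○◇●·○●●·░░■
○·●·■○◆··░░■
·○○●○···●░░■
·○●○○○●·○░░■
■●◇●○●○◇○░░■
○○○·○●·●●░░■
░░░░░░░░░░░■

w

░░░░░░░░░░░■
░░░░░░░░░░░■
░░░░░░░░░░░■
░░░░░░░░░░░■
░░░░●○●●○░░■
░░░░●·○◇○░░■
●○◇●·○◆●·░░■
○·●·■○···░░■
·○○●○···●░░■
·○●○○○●·○░░■
■●◇●○●○◇○░░■
○○○·○●·●●░░■

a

░░░░░░░░░░░░
░░░░░░░░░░░░
░░░░░░░░░░░░
░░░░░░░░░░░░
░░░░○●○●●○░░
░░░░·●·○◇○░░
◇●○◇●·◆●●·░░
○○·●·■○···░░
··○○●○···●░░
◇·○●○○○●·○░░
○■●◇●○●○◇○░░
●○○○·○●·●●░░

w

░░░░░░░░░░░░
░░░░░░░░░░░░
░░░░░░░░░░░░
░░░░░░░░░░░░
░░░░◇●○○○░░░
░░░░○●○●●○░░
░░░░·●◆○◇○░░
◇●○◇●·○●●·░░
○○·●·■○···░░
··○○●○···●░░
◇·○●○○○●·○░░
○■●◇●○●○◇○░░

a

░░░░░░░░░░░░
░░░░░░░░░░░░
░░░░░░░░░░░░
░░░░░░░░░░░░
░░░░●◇●○○○░░
░░░░·○●○●●○░
░░░░○·◆·○◇○░
○◇●○◇●·○●●·░
○○○·●·■○···░
◇··○○●○···●░
○◇·○●○○○●·○░
◇○■●◇●○●○◇○░

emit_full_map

░░░░●◇●○○○░
░░░░·○●○●●○
░░░░○·◆·○◇○
○◇●○◇●·○●●·
○○○·●·■○···
◇··○○●○···●
○◇·○●○○○●·○
◇○■●◇●○●○◇○
○●○○○·○●·●●

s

░░░░░░░░░░░░
░░░░░░░░░░░░
░░░░░░░░░░░░
░░░░●◇●○○○░░
░░░░·○●○●●○░
░░░░○·●·○◇○░
○◇●○◇●◆○●●·░
○○○·●·■○···░
◇··○○●○···●░
○◇·○●○○○●·○░
◇○■●◇●○●○◇○░
○●○○○·○●·●●░

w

░░░░░░░░░░░░
░░░░░░░░░░░░
░░░░░░░░░░░░
░░░░░░░░░░░░
░░░░●◇●○○○░░
░░░░·○●○●●○░
░░░░○·◆·○◇○░
○◇●○◇●·○●●·░
○○○·●·■○···░
◇··○○●○···●░
○◇·○●○○○●·○░
◇○■●◇●○●○◇○░

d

░░░░░░░░░░░░
░░░░░░░░░░░░
░░░░░░░░░░░░
░░░░░░░░░░░░
░░░●◇●○○○░░░
░░░·○●○●●○░░
░░░○·●◆○◇○░░
◇●○◇●·○●●·░░
○○·●·■○···░░
··○○●○···●░░
◇·○●○○○●·○░░
○■●◇●○●○◇○░░

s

░░░░░░░░░░░░
░░░░░░░░░░░░
░░░░░░░░░░░░
░░░●◇●○○○░░░
░░░·○●○●●○░░
░░░○·●·○◇○░░
◇●○◇●·◆●●·░░
○○·●·■○···░░
··○○●○···●░░
◇·○●○○○●·○░░
○■●◇●○●○◇○░░
●○○○·○●·●●░░

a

░░░░░░░░░░░░
░░░░░░░░░░░░
░░░░░░░░░░░░
░░░░●◇●○○○░░
░░░░·○●○●●○░
░░░░○·●·○◇○░
○◇●○◇●◆○●●·░
○○○·●·■○···░
◇··○○●○···●░
○◇·○●○○○●·○░
◇○■●◇●○●○◇○░
○●○○○·○●·●●░

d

░░░░░░░░░░░░
░░░░░░░░░░░░
░░░░░░░░░░░░
░░░●◇●○○○░░░
░░░·○●○●●○░░
░░░○·●·○◇○░░
◇●○◇●·◆●●·░░
○○·●·■○···░░
··○○●○···●░░
◇·○●○○○●·○░░
○■●◇●○●○◇○░░
●○○○·○●·●●░░

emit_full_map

░░░░●◇●○○○░
░░░░·○●○●●○
░░░░○·●·○◇○
○◇●○◇●·◆●●·
○○○·●·■○···
◇··○○●○···●
○◇·○●○○○●·○
◇○■●◇●○●○◇○
○●○○○·○●·●●


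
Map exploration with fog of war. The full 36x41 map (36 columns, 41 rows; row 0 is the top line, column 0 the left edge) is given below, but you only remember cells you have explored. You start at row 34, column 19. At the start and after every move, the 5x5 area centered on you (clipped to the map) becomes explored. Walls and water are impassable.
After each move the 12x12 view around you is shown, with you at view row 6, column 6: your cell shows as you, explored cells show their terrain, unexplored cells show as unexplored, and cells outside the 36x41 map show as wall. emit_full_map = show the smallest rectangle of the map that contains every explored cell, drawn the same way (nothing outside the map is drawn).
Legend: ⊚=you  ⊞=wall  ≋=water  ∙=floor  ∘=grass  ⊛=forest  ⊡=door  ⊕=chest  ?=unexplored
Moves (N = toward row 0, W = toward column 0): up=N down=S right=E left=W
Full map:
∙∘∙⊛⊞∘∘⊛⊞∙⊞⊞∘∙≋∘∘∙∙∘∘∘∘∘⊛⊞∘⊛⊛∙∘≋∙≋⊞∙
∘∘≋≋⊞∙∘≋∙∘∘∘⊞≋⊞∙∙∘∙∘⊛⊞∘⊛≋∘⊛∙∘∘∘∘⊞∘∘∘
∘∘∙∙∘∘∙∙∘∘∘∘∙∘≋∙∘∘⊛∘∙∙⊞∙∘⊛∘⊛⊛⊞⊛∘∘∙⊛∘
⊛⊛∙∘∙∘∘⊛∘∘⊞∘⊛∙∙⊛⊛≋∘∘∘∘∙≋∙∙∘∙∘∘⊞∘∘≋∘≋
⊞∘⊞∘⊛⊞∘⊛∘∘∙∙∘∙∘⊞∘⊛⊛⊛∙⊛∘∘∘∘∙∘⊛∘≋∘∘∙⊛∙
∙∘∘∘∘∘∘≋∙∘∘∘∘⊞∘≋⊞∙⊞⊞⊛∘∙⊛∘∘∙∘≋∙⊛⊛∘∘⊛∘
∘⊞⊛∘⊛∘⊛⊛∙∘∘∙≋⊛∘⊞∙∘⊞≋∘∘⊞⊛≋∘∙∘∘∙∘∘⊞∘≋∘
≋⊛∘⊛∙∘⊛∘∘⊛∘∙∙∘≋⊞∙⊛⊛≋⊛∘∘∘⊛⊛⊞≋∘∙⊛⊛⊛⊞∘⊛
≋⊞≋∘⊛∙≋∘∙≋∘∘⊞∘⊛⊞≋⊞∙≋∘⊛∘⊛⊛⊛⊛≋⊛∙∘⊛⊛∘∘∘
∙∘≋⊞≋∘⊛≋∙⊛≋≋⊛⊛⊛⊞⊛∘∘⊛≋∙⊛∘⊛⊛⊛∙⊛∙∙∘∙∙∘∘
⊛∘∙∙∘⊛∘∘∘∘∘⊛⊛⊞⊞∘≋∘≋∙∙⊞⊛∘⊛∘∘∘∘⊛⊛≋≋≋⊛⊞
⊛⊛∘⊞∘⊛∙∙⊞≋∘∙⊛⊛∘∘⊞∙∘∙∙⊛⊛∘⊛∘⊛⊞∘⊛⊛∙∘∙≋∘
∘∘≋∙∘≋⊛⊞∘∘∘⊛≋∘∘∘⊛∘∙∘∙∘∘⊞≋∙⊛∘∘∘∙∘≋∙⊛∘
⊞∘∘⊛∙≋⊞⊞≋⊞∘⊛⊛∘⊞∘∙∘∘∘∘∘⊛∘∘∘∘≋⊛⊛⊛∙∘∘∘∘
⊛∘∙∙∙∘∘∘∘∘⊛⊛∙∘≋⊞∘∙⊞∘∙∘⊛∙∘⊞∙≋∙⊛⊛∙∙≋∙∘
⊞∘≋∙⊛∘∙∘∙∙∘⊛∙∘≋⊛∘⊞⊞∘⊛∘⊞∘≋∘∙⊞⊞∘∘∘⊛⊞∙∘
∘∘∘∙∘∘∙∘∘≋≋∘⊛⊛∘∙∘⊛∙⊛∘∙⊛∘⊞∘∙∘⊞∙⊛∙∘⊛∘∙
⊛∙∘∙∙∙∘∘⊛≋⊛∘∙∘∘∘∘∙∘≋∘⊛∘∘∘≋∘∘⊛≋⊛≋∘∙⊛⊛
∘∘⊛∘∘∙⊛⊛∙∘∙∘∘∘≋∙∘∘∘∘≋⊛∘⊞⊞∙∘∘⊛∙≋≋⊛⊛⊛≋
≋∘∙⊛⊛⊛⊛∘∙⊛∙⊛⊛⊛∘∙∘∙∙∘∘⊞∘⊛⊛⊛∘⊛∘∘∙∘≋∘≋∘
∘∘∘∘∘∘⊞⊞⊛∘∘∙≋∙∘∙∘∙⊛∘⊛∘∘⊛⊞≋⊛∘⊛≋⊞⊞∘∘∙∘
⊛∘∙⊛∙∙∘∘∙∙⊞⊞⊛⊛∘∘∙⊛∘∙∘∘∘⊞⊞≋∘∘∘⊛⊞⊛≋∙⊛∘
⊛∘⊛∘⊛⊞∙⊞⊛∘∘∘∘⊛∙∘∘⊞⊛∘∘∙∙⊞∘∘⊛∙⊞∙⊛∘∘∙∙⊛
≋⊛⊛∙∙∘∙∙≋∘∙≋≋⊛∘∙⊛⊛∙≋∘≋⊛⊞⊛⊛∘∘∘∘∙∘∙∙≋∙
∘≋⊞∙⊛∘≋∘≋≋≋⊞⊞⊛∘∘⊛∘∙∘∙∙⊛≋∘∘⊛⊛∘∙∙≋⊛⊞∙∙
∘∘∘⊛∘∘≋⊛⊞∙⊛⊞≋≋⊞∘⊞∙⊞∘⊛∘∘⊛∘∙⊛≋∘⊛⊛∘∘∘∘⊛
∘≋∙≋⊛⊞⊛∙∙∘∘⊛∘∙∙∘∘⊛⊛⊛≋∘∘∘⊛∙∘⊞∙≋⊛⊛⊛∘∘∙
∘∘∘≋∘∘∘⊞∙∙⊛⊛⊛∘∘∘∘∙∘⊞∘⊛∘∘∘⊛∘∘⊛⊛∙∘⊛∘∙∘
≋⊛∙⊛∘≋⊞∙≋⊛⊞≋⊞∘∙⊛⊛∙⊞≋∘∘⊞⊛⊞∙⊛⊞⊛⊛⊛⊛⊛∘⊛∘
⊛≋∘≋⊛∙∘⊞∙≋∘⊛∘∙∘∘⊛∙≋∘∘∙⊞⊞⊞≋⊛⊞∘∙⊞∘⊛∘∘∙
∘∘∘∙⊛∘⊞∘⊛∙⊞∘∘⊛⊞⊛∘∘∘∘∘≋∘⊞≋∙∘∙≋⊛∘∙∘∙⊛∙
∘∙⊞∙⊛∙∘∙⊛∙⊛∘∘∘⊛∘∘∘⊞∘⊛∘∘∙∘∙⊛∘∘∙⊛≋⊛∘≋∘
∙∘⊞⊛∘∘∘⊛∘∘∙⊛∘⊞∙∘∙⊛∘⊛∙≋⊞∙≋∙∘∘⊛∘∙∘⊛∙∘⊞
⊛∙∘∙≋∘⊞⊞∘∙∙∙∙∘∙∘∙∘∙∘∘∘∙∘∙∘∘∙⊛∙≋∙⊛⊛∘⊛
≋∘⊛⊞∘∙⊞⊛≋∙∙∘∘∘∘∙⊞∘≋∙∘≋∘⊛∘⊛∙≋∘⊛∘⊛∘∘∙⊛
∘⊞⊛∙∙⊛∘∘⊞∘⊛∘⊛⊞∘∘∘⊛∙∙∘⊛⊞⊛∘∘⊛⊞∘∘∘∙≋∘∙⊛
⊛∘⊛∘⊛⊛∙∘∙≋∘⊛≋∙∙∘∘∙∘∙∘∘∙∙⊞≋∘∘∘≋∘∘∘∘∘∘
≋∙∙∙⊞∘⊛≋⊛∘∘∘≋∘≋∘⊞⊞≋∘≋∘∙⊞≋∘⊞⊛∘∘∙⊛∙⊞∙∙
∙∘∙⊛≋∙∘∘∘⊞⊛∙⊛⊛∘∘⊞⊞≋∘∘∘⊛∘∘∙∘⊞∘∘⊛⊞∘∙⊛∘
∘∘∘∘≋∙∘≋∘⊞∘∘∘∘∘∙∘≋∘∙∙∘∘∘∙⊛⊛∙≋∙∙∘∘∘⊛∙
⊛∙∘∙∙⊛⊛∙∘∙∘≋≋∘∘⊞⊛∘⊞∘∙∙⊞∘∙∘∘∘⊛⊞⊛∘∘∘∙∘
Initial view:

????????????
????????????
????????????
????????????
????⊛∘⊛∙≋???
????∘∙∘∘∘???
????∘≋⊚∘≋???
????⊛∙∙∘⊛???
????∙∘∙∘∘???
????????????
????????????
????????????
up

????????????
????????????
????????????
????????????
????∘⊞∘⊛∘???
????⊛∘⊛∙≋???
????∘∙⊚∘∘???
????∘≋∙∘≋???
????⊛∙∙∘⊛???
????∙∘∙∘∘???
????????????
????????????

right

????????????
????????????
????????????
????????????
???∘⊞∘⊛∘∘???
???⊛∘⊛∙≋⊞???
???∘∙∘⊚∘∙???
???∘≋∙∘≋∘???
???⊛∙∙∘⊛⊞???
???∙∘∙∘∘????
????????????
????????????

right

????????????
????????????
????????????
????????????
??∘⊞∘⊛∘∘∙???
??⊛∘⊛∙≋⊞∙???
??∘∙∘∘⊚∙∘???
??∘≋∙∘≋∘⊛???
??⊛∙∙∘⊛⊞⊛???
??∙∘∙∘∘?????
????????????
????????????

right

????????????
????????????
????????????
????????????
?∘⊞∘⊛∘∘∙∘???
?⊛∘⊛∙≋⊞∙≋???
?∘∙∘∘∘⊚∘∙???
?∘≋∙∘≋∘⊛∘???
?⊛∙∙∘⊛⊞⊛∘???
?∙∘∙∘∘??????
????????????
????????????

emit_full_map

∘⊞∘⊛∘∘∙∘
⊛∘⊛∙≋⊞∙≋
∘∙∘∘∘⊚∘∙
∘≋∙∘≋∘⊛∘
⊛∙∙∘⊛⊞⊛∘
∙∘∙∘∘???

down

????????????
????????????
????????????
?∘⊞∘⊛∘∘∙∘???
?⊛∘⊛∙≋⊞∙≋???
?∘∙∘∘∘∙∘∙???
?∘≋∙∘≋⊚⊛∘???
?⊛∙∙∘⊛⊞⊛∘???
?∙∘∙∘∘∙∙⊞???
????????????
????????????
????????????

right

????????????
????????????
????????????
∘⊞∘⊛∘∘∙∘????
⊛∘⊛∙≋⊞∙≋∙???
∘∙∘∘∘∙∘∙∘???
∘≋∙∘≋∘⊚∘⊛???
⊛∙∙∘⊛⊞⊛∘∘???
∙∘∙∘∘∙∙⊞≋???
????????????
????????????
????????????

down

????????????
????????????
∘⊞∘⊛∘∘∙∘????
⊛∘⊛∙≋⊞∙≋∙???
∘∙∘∘∘∙∘∙∘???
∘≋∙∘≋∘⊛∘⊛???
⊛∙∙∘⊛⊞⊚∘∘???
∙∘∙∘∘∙∙⊞≋???
????∘∙⊞≋∘???
????????????
????????????
????????????

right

????????????
????????????
⊞∘⊛∘∘∙∘?????
∘⊛∙≋⊞∙≋∙????
∙∘∘∘∙∘∙∘∘???
≋∙∘≋∘⊛∘⊛∙???
∙∙∘⊛⊞⊛⊚∘⊛???
∘∙∘∘∙∙⊞≋∘???
???∘∙⊞≋∘⊞???
????????????
????????????
????????????

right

????????????
????????????
∘⊛∘∘∙∘??????
⊛∙≋⊞∙≋∙?????
∘∘∘∙∘∙∘∘∙???
∙∘≋∘⊛∘⊛∙≋???
∙∘⊛⊞⊛∘⊚⊛⊞???
∙∘∘∙∙⊞≋∘∘???
??∘∙⊞≋∘⊞⊛???
????????????
????????????
????????????

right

????????????
????????????
⊛∘∘∙∘???????
∙≋⊞∙≋∙??????
∘∘∙∘∙∘∘∙⊛???
∘≋∘⊛∘⊛∙≋∘???
∘⊛⊞⊛∘∘⊚⊞∘???
∘∘∙∙⊞≋∘∘∘???
?∘∙⊞≋∘⊞⊛∘???
????????????
????????????
????????????

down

????????????
⊛∘∘∙∘???????
∙≋⊞∙≋∙??????
∘∘∙∘∙∘∘∙⊛???
∘≋∘⊛∘⊛∙≋∘???
∘⊛⊞⊛∘∘⊛⊞∘???
∘∘∙∙⊞≋⊚∘∘???
?∘∙⊞≋∘⊞⊛∘???
????∘∙∘⊞∘???
????????????
????????????
⊞⊞⊞⊞⊞⊞⊞⊞⊞⊞⊞⊞

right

????????????
∘∘∙∘????????
≋⊞∙≋∙???????
∘∙∘∙∘∘∙⊛????
≋∘⊛∘⊛∙≋∘⊛???
⊛⊞⊛∘∘⊛⊞∘∘???
∘∙∙⊞≋∘⊚∘≋???
∘∙⊞≋∘⊞⊛∘∘???
???∘∙∘⊞∘∘???
????????????
????????????
⊞⊞⊞⊞⊞⊞⊞⊞⊞⊞⊞⊞

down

∘∘∙∘????????
≋⊞∙≋∙???????
∘∙∘∙∘∘∙⊛????
≋∘⊛∘⊛∙≋∘⊛???
⊛⊞⊛∘∘⊛⊞∘∘???
∘∙∙⊞≋∘∘∘≋???
∘∙⊞≋∘⊞⊚∘∘???
???∘∙∘⊞∘∘???
????⊛⊛∙≋∙???
????????????
⊞⊞⊞⊞⊞⊞⊞⊞⊞⊞⊞⊞
⊞⊞⊞⊞⊞⊞⊞⊞⊞⊞⊞⊞

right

∘∙∘?????????
⊞∙≋∙????????
∙∘∙∘∘∙⊛?????
∘⊛∘⊛∙≋∘⊛????
⊞⊛∘∘⊛⊞∘∘∘???
∙∙⊞≋∘∘∘≋∘???
∙⊞≋∘⊞⊛⊚∘∙???
??∘∙∘⊞∘∘⊛???
???⊛⊛∙≋∙∙???
????????????
⊞⊞⊞⊞⊞⊞⊞⊞⊞⊞⊞⊞
⊞⊞⊞⊞⊞⊞⊞⊞⊞⊞⊞⊞

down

⊞∙≋∙????????
∙∘∙∘∘∙⊛?????
∘⊛∘⊛∙≋∘⊛????
⊞⊛∘∘⊛⊞∘∘∘???
∙∙⊞≋∘∘∘≋∘???
∙⊞≋∘⊞⊛∘∘∙???
??∘∙∘⊞⊚∘⊛???
???⊛⊛∙≋∙∙???
????∘∘⊛⊞⊛???
⊞⊞⊞⊞⊞⊞⊞⊞⊞⊞⊞⊞
⊞⊞⊞⊞⊞⊞⊞⊞⊞⊞⊞⊞
⊞⊞⊞⊞⊞⊞⊞⊞⊞⊞⊞⊞

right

∙≋∙?????????
∘∙∘∘∙⊛??????
⊛∘⊛∙≋∘⊛?????
⊛∘∘⊛⊞∘∘∘????
∙⊞≋∘∘∘≋∘∘???
⊞≋∘⊞⊛∘∘∙⊛???
?∘∙∘⊞∘⊚⊛⊞???
??⊛⊛∙≋∙∙∘???
???∘∘⊛⊞⊛∘???
⊞⊞⊞⊞⊞⊞⊞⊞⊞⊞⊞⊞
⊞⊞⊞⊞⊞⊞⊞⊞⊞⊞⊞⊞
⊞⊞⊞⊞⊞⊞⊞⊞⊞⊞⊞⊞

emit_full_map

∘⊞∘⊛∘∘∙∘???????
⊛∘⊛∙≋⊞∙≋∙??????
∘∙∘∘∘∙∘∙∘∘∙⊛???
∘≋∙∘≋∘⊛∘⊛∙≋∘⊛??
⊛∙∙∘⊛⊞⊛∘∘⊛⊞∘∘∘?
∙∘∙∘∘∙∙⊞≋∘∘∘≋∘∘
????∘∙⊞≋∘⊞⊛∘∘∙⊛
???????∘∙∘⊞∘⊚⊛⊞
????????⊛⊛∙≋∙∙∘
?????????∘∘⊛⊞⊛∘

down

∘∙∘∘∙⊛??????
⊛∘⊛∙≋∘⊛?????
⊛∘∘⊛⊞∘∘∘????
∙⊞≋∘∘∘≋∘∘???
⊞≋∘⊞⊛∘∘∙⊛???
?∘∙∘⊞∘∘⊛⊞???
??⊛⊛∙≋⊚∙∘???
???∘∘⊛⊞⊛∘???
⊞⊞⊞⊞⊞⊞⊞⊞⊞⊞⊞⊞
⊞⊞⊞⊞⊞⊞⊞⊞⊞⊞⊞⊞
⊞⊞⊞⊞⊞⊞⊞⊞⊞⊞⊞⊞
⊞⊞⊞⊞⊞⊞⊞⊞⊞⊞⊞⊞

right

∙∘∘∙⊛???????
∘⊛∙≋∘⊛??????
∘∘⊛⊞∘∘∘?????
⊞≋∘∘∘≋∘∘????
≋∘⊞⊛∘∘∙⊛∙???
∘∙∘⊞∘∘⊛⊞∘???
?⊛⊛∙≋∙⊚∘∘???
??∘∘⊛⊞⊛∘∘???
⊞⊞⊞⊞⊞⊞⊞⊞⊞⊞⊞⊞
⊞⊞⊞⊞⊞⊞⊞⊞⊞⊞⊞⊞
⊞⊞⊞⊞⊞⊞⊞⊞⊞⊞⊞⊞
⊞⊞⊞⊞⊞⊞⊞⊞⊞⊞⊞⊞

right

∘∘∙⊛???????⊞
⊛∙≋∘⊛??????⊞
∘⊛⊞∘∘∘?????⊞
≋∘∘∘≋∘∘????⊞
∘⊞⊛∘∘∙⊛∙⊞??⊞
∙∘⊞∘∘⊛⊞∘∙??⊞
⊛⊛∙≋∙∙⊚∘∘??⊞
?∘∘⊛⊞⊛∘∘∘??⊞
⊞⊞⊞⊞⊞⊞⊞⊞⊞⊞⊞⊞
⊞⊞⊞⊞⊞⊞⊞⊞⊞⊞⊞⊞
⊞⊞⊞⊞⊞⊞⊞⊞⊞⊞⊞⊞
⊞⊞⊞⊞⊞⊞⊞⊞⊞⊞⊞⊞

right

∘∙⊛???????⊞⊞
∙≋∘⊛??????⊞⊞
⊛⊞∘∘∘?????⊞⊞
∘∘∘≋∘∘????⊞⊞
⊞⊛∘∘∙⊛∙⊞∙?⊞⊞
∘⊞∘∘⊛⊞∘∙⊛?⊞⊞
⊛∙≋∙∙∘⊚∘⊛?⊞⊞
∘∘⊛⊞⊛∘∘∘∙?⊞⊞
⊞⊞⊞⊞⊞⊞⊞⊞⊞⊞⊞⊞
⊞⊞⊞⊞⊞⊞⊞⊞⊞⊞⊞⊞
⊞⊞⊞⊞⊞⊞⊞⊞⊞⊞⊞⊞
⊞⊞⊞⊞⊞⊞⊞⊞⊞⊞⊞⊞

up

??????????⊞⊞
∘∙⊛???????⊞⊞
∙≋∘⊛??????⊞⊞
⊛⊞∘∘∘?????⊞⊞
∘∘∘≋∘∘∘∘∘?⊞⊞
⊞⊛∘∘∙⊛∙⊞∙?⊞⊞
∘⊞∘∘⊛⊞⊚∙⊛?⊞⊞
⊛∙≋∙∙∘∘∘⊛?⊞⊞
∘∘⊛⊞⊛∘∘∘∙?⊞⊞
⊞⊞⊞⊞⊞⊞⊞⊞⊞⊞⊞⊞
⊞⊞⊞⊞⊞⊞⊞⊞⊞⊞⊞⊞
⊞⊞⊞⊞⊞⊞⊞⊞⊞⊞⊞⊞

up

??????????⊞⊞
??????????⊞⊞
∘∙⊛???????⊞⊞
∙≋∘⊛??????⊞⊞
⊛⊞∘∘∘∙≋∘∙?⊞⊞
∘∘∘≋∘∘∘∘∘?⊞⊞
⊞⊛∘∘∙⊛⊚⊞∙?⊞⊞
∘⊞∘∘⊛⊞∘∙⊛?⊞⊞
⊛∙≋∙∙∘∘∘⊛?⊞⊞
∘∘⊛⊞⊛∘∘∘∙?⊞⊞
⊞⊞⊞⊞⊞⊞⊞⊞⊞⊞⊞⊞
⊞⊞⊞⊞⊞⊞⊞⊞⊞⊞⊞⊞

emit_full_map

∘⊞∘⊛∘∘∙∘??????????
⊛∘⊛∙≋⊞∙≋∙?????????
∘∙∘∘∘∙∘∙∘∘∙⊛??????
∘≋∙∘≋∘⊛∘⊛∙≋∘⊛?????
⊛∙∙∘⊛⊞⊛∘∘⊛⊞∘∘∘∙≋∘∙
∙∘∙∘∘∙∙⊞≋∘∘∘≋∘∘∘∘∘
????∘∙⊞≋∘⊞⊛∘∘∙⊛⊚⊞∙
???????∘∙∘⊞∘∘⊛⊞∘∙⊛
????????⊛⊛∙≋∙∙∘∘∘⊛
?????????∘∘⊛⊞⊛∘∘∘∙
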